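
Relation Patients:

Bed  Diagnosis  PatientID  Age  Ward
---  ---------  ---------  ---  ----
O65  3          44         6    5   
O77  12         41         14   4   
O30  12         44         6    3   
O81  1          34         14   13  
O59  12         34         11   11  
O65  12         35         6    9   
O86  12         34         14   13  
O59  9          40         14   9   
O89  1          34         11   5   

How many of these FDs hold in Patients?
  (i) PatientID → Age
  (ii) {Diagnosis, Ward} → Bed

(i) PatientID → Age: PatientID=34: 4 rows → Age takes values {14, 11} — violation — fails.
(ii) {Diagnosis, Ward} → Bed: every LHS value maps to a single RHS value — holds.
1 of the 2 dependencies holds.

1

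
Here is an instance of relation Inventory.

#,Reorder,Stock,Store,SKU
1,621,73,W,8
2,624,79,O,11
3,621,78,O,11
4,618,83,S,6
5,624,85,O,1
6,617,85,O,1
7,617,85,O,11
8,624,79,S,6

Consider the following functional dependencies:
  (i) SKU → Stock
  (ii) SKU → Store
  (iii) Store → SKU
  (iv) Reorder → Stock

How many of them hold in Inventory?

1

(i) SKU → Stock: SKU=11: rows 2, 3, 7 → Stock takes values {79, 78, 85} — violation; SKU=6: rows 4, 8 → Stock takes values {83, 79} — violation — fails.
(ii) SKU → Store: every LHS value maps to a single RHS value — holds.
(iii) Store → SKU: Store=O: rows 2, 3, 5, 6, 7 → SKU takes values {11, 1} — violation — fails.
(iv) Reorder → Stock: Reorder=621: rows 1, 3 → Stock takes values {73, 78} — violation; Reorder=624: rows 2, 5, 8 → Stock takes values {79, 85} — violation — fails.
1 of the 4 dependencies holds.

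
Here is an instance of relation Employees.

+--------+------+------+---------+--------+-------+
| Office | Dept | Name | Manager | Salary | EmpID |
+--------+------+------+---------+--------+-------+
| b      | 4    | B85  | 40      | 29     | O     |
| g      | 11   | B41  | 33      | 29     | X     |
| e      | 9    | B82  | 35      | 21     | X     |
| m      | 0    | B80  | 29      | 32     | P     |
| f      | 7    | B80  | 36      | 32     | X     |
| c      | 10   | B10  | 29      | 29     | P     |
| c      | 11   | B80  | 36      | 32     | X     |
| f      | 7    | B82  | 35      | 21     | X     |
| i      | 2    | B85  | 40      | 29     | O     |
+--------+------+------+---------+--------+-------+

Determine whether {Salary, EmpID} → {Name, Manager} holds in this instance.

(Salary=29, EmpID=O): 2 rows → {Name,Manager} = (B85, 40), (B85, 40) ✓
(Salary=29, EmpID=X): 1 row → {Name,Manager} = (B41, 33) ✓
(Salary=21, EmpID=X): 2 rows → {Name,Manager} = (B82, 35), (B82, 35) ✓
(Salary=32, EmpID=P): 1 row → {Name,Manager} = (B80, 29) ✓
(Salary=32, EmpID=X): 2 rows → {Name,Manager} = (B80, 36), (B80, 36) ✓
(Salary=29, EmpID=P): 1 row → {Name,Manager} = (B10, 29) ✓
Every {Salary, EmpID} value is associated with a single {Name, Manager} value, so {Salary, EmpID} → {Name, Manager} holds.

Yes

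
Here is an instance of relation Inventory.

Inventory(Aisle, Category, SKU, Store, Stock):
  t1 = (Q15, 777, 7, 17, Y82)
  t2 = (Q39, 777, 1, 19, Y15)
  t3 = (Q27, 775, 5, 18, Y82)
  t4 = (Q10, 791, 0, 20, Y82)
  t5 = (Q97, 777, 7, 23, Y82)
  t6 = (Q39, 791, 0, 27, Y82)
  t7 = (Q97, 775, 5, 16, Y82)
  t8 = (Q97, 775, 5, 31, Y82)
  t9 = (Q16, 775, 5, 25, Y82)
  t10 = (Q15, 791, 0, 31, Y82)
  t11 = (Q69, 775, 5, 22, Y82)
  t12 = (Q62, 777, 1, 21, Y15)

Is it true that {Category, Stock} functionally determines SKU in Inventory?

(Category=777, Stock=Y82): rows 1, 5 → SKU = 7, 7 ✓
(Category=777, Stock=Y15): rows 2, 12 → SKU = 1, 1 ✓
(Category=775, Stock=Y82): rows 3, 7, 8, 9, 11 → SKU = 5, 5, 5, 5, 5 ✓
(Category=791, Stock=Y82): rows 4, 6, 10 → SKU = 0, 0, 0 ✓
Every {Category, Stock} value is associated with a single SKU value, so {Category, Stock} → SKU holds.

Yes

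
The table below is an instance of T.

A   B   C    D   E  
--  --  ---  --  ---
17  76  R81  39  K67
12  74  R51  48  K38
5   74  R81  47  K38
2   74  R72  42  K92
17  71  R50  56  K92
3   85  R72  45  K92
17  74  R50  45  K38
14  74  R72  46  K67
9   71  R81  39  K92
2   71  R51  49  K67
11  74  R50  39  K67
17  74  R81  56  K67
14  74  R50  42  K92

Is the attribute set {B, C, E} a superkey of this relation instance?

Yes

All 13 rows have distinct {B, C, E} values, so {B, C, E} → (all attributes) holds and {B, C, E} is a superkey.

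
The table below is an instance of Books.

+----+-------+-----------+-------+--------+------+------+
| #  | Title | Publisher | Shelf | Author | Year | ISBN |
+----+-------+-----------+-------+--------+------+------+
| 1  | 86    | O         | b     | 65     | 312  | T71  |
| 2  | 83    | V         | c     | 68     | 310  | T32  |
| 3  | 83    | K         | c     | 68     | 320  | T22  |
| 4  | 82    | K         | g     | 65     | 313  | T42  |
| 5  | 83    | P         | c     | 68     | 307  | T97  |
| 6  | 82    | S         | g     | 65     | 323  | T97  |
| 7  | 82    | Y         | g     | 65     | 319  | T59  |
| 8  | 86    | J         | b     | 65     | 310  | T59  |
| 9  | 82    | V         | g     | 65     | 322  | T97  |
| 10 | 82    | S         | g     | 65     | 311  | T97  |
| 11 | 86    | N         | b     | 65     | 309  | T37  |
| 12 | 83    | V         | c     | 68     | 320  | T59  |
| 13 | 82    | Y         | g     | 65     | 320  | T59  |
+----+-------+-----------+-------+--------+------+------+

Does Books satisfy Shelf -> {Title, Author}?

Shelf=b: rows 1, 8, 11 → {Title,Author} = (86, 65), (86, 65), (86, 65) ✓
Shelf=c: rows 2, 3, 5, 12 → {Title,Author} = (83, 68), (83, 68), (83, 68), (83, 68) ✓
Shelf=g: rows 4, 6, 7, 9, 10, 13 → {Title,Author} = (82, 65), (82, 65), (82, 65), (82, 65), (82, 65), (82, 65) ✓
Every Shelf value is associated with a single {Title, Author} value, so Shelf -> {Title, Author} holds.

Yes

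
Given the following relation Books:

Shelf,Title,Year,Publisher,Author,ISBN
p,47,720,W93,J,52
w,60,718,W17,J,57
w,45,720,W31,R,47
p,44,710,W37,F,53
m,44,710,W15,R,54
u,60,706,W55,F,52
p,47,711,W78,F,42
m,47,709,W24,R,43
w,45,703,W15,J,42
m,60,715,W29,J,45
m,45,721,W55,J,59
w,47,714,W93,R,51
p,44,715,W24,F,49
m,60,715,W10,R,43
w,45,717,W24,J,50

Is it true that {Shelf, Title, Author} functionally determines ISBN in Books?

(Shelf=p, Title=47, Author=J): 1 row → ISBN = 52 ✓
(Shelf=w, Title=60, Author=J): 1 row → ISBN = 57 ✓
(Shelf=w, Title=45, Author=R): 1 row → ISBN = 47 ✓
(Shelf=p, Title=44, Author=F): 2 rows → ISBN takes values {53, 49} — violation
(Shelf=m, Title=44, Author=R): 1 row → ISBN = 54 ✓
(Shelf=u, Title=60, Author=F): 1 row → ISBN = 52 ✓
(Shelf=p, Title=47, Author=F): 1 row → ISBN = 42 ✓
(Shelf=m, Title=47, Author=R): 1 row → ISBN = 43 ✓
(Shelf=w, Title=45, Author=J): 2 rows → ISBN takes values {42, 50} — violation
(Shelf=m, Title=60, Author=J): 1 row → ISBN = 45 ✓
(Shelf=m, Title=45, Author=J): 1 row → ISBN = 59 ✓
(Shelf=w, Title=47, Author=R): 1 row → ISBN = 51 ✓
(Shelf=m, Title=60, Author=R): 1 row → ISBN = 43 ✓
Two rows agree on {Shelf, Title, Author} but differ on ISBN, so {Shelf, Title, Author} → ISBN does not hold.

No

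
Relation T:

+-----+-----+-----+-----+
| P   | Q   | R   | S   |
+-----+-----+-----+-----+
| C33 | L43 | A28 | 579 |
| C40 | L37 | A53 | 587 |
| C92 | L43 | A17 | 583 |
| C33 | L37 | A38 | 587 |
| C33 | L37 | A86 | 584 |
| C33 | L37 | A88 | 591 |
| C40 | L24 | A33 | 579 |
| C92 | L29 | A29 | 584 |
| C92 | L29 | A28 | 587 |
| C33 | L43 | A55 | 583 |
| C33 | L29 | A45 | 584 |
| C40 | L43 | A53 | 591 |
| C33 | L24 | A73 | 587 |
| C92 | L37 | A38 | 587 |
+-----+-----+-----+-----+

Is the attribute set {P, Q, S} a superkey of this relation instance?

Yes

All 14 rows have distinct {P, Q, S} values, so {P, Q, S} → (all attributes) holds and {P, Q, S} is a superkey.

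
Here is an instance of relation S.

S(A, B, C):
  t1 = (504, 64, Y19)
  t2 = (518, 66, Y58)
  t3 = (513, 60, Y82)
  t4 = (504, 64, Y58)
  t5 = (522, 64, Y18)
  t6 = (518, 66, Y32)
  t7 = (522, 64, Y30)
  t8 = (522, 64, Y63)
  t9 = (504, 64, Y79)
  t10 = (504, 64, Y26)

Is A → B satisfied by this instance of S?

A=504: rows 1, 4, 9, 10 → B = 64, 64, 64, 64 ✓
A=518: rows 2, 6 → B = 66, 66 ✓
A=513: row 3 → B = 60 ✓
A=522: rows 5, 7, 8 → B = 64, 64, 64 ✓
Every A value is associated with a single B value, so A → B holds.

Yes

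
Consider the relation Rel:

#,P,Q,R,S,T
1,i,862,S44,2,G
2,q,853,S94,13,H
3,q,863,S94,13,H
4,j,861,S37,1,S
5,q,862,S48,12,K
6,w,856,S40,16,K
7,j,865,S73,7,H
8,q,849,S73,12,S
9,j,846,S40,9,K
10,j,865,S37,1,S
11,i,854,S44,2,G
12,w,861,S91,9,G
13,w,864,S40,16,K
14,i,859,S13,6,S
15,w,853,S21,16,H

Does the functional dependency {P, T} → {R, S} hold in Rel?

Yes

(P=i, T=G): rows 1, 11 → {R,S} = (S44, 2), (S44, 2) ✓
(P=q, T=H): rows 2, 3 → {R,S} = (S94, 13), (S94, 13) ✓
(P=j, T=S): rows 4, 10 → {R,S} = (S37, 1), (S37, 1) ✓
(P=q, T=K): row 5 → {R,S} = (S48, 12) ✓
(P=w, T=K): rows 6, 13 → {R,S} = (S40, 16), (S40, 16) ✓
(P=j, T=H): row 7 → {R,S} = (S73, 7) ✓
(P=q, T=S): row 8 → {R,S} = (S73, 12) ✓
(P=j, T=K): row 9 → {R,S} = (S40, 9) ✓
(P=w, T=G): row 12 → {R,S} = (S91, 9) ✓
(P=i, T=S): row 14 → {R,S} = (S13, 6) ✓
(P=w, T=H): row 15 → {R,S} = (S21, 16) ✓
Every {P, T} value is associated with a single {R, S} value, so {P, T} → {R, S} holds.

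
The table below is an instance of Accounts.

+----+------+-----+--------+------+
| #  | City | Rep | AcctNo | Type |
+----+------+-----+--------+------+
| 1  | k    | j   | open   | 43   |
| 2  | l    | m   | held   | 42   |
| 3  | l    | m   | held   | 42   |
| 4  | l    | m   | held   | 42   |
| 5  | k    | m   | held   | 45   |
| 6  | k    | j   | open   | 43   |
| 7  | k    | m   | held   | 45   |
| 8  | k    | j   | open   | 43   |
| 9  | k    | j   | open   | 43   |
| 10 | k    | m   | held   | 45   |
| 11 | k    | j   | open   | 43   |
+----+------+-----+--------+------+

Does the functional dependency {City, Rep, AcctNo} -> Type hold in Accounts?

Yes

(City=k, Rep=j, AcctNo=open): rows 1, 6, 8, 9, 11 → Type = 43, 43, 43, 43, 43 ✓
(City=l, Rep=m, AcctNo=held): rows 2, 3, 4 → Type = 42, 42, 42 ✓
(City=k, Rep=m, AcctNo=held): rows 5, 7, 10 → Type = 45, 45, 45 ✓
Every {City, Rep, AcctNo} value is associated with a single Type value, so {City, Rep, AcctNo} -> Type holds.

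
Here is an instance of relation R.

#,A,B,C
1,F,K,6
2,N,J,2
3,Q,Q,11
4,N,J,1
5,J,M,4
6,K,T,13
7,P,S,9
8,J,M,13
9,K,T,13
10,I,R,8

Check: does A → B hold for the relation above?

Yes

A=F: row 1 → B = K ✓
A=N: rows 2, 4 → B = J, J ✓
A=Q: row 3 → B = Q ✓
A=J: rows 5, 8 → B = M, M ✓
A=K: rows 6, 9 → B = T, T ✓
A=P: row 7 → B = S ✓
A=I: row 10 → B = R ✓
Every A value is associated with a single B value, so A → B holds.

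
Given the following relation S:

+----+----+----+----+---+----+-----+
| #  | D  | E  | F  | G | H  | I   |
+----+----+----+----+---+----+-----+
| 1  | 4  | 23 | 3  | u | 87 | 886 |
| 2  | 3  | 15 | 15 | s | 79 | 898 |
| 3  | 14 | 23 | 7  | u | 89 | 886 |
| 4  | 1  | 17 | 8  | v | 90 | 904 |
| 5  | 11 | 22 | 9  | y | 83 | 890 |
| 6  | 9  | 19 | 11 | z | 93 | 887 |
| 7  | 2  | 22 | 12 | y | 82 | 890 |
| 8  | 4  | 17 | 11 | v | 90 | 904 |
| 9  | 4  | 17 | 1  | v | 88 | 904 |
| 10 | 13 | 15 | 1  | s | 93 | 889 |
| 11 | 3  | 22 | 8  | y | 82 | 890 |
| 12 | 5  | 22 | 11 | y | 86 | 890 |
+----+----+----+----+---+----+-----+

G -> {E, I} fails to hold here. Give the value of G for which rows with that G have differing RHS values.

s

G=u: rows 1, 3 → {E,I} = (23, 886), (23, 886) ✓
G=s: rows 2, 10 → {E,I} takes values {(15, 898), (15, 889)} — violation
G=v: rows 4, 8, 9 → {E,I} = (17, 904), (17, 904), (17, 904) ✓
G=y: rows 5, 7, 11, 12 → {E,I} = (22, 890), (22, 890), (22, 890), (22, 890) ✓
G=z: row 6 → {E,I} = (19, 887) ✓
The only G value with inconsistent RHS is G=s.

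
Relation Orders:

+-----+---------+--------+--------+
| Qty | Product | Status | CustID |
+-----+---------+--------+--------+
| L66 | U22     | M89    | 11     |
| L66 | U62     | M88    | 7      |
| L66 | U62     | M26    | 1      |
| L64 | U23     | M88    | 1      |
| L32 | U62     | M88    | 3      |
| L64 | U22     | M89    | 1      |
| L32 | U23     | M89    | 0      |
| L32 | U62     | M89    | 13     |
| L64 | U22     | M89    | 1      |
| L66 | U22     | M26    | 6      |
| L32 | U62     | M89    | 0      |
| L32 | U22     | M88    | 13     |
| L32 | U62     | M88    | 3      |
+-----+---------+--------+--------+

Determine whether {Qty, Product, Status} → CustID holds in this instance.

No

(Qty=L66, Product=U22, Status=M89): 1 row → CustID = 11 ✓
(Qty=L66, Product=U62, Status=M88): 1 row → CustID = 7 ✓
(Qty=L66, Product=U62, Status=M26): 1 row → CustID = 1 ✓
(Qty=L64, Product=U23, Status=M88): 1 row → CustID = 1 ✓
(Qty=L32, Product=U62, Status=M88): 2 rows → CustID = 3, 3 ✓
(Qty=L64, Product=U22, Status=M89): 2 rows → CustID = 1, 1 ✓
(Qty=L32, Product=U23, Status=M89): 1 row → CustID = 0 ✓
(Qty=L32, Product=U62, Status=M89): 2 rows → CustID takes values {13, 0} — violation
(Qty=L66, Product=U22, Status=M26): 1 row → CustID = 6 ✓
(Qty=L32, Product=U22, Status=M88): 1 row → CustID = 13 ✓
Two rows agree on {Qty, Product, Status} but differ on CustID, so {Qty, Product, Status} → CustID does not hold.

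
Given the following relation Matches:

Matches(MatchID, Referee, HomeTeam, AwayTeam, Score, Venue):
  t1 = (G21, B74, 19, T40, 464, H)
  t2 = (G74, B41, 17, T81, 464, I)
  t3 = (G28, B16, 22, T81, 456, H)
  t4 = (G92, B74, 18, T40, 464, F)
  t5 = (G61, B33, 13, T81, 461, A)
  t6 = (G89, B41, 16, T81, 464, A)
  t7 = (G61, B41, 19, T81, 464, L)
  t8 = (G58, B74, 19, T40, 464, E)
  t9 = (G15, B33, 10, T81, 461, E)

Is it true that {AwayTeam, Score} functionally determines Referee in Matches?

Yes

(AwayTeam=T40, Score=464): rows 1, 4, 8 → Referee = B74, B74, B74 ✓
(AwayTeam=T81, Score=464): rows 2, 6, 7 → Referee = B41, B41, B41 ✓
(AwayTeam=T81, Score=456): row 3 → Referee = B16 ✓
(AwayTeam=T81, Score=461): rows 5, 9 → Referee = B33, B33 ✓
Every {AwayTeam, Score} value is associated with a single Referee value, so {AwayTeam, Score} → Referee holds.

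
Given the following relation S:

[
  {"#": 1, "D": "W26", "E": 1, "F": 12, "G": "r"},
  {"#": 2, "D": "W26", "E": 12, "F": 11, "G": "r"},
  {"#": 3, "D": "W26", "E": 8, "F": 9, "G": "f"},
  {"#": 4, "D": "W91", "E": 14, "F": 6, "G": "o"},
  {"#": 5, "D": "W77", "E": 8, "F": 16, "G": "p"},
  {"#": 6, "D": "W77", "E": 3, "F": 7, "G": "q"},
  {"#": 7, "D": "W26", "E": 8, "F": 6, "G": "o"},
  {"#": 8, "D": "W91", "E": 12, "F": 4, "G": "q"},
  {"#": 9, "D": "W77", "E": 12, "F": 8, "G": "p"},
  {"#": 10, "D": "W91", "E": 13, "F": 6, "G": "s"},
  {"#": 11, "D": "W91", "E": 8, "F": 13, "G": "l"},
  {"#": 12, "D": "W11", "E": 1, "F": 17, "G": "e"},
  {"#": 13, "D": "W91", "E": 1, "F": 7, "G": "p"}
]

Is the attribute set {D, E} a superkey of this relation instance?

Rows 3 and 7 have the same {D, E} value (D=W26, E=8) but are distinct tuples, so {D, E} does not determine every attribute — not a superkey.

No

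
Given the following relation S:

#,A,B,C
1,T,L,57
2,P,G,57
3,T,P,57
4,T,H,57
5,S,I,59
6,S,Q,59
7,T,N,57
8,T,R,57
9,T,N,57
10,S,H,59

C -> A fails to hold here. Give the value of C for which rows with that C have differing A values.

57

C=57: rows 1, 2, 3, 4, 7, 8, 9 → A takes values {T, P} — violation
C=59: rows 5, 6, 10 → A = S, S, S ✓
The only C value with inconsistent A is C=57.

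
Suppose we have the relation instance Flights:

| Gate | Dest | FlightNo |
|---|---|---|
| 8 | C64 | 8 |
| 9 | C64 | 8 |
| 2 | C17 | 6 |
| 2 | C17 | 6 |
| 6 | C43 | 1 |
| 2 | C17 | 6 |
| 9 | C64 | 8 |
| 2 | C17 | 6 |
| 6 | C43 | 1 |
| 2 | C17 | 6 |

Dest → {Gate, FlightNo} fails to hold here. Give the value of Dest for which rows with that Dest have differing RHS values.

Dest=C64: 3 rows → {Gate,FlightNo} takes values {(8, 8), (9, 8)} — violation
Dest=C17: 5 rows → {Gate,FlightNo} = (2, 6), (2, 6), (2, 6), (2, 6), (2, 6) ✓
Dest=C43: 2 rows → {Gate,FlightNo} = (6, 1), (6, 1) ✓
The only Dest value with inconsistent RHS is Dest=C64.

C64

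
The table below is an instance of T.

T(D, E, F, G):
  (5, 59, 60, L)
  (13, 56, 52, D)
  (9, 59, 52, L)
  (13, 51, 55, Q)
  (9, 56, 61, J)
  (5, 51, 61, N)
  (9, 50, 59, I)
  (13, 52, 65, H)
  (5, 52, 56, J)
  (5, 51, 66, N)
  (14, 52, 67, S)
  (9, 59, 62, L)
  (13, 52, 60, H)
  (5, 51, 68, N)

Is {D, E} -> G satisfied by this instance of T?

Yes

(D=5, E=59): 1 row → G = L ✓
(D=13, E=56): 1 row → G = D ✓
(D=9, E=59): 2 rows → G = L, L ✓
(D=13, E=51): 1 row → G = Q ✓
(D=9, E=56): 1 row → G = J ✓
(D=5, E=51): 3 rows → G = N, N, N ✓
(D=9, E=50): 1 row → G = I ✓
(D=13, E=52): 2 rows → G = H, H ✓
(D=5, E=52): 1 row → G = J ✓
(D=14, E=52): 1 row → G = S ✓
Every {D, E} value is associated with a single G value, so {D, E} -> G holds.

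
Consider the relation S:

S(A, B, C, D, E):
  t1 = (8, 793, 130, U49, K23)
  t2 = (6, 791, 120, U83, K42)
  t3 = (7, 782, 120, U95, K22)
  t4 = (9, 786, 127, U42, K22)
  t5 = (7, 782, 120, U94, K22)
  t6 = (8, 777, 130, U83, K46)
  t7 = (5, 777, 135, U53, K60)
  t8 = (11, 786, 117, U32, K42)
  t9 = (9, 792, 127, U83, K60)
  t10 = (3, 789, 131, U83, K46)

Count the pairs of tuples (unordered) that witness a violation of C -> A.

2

C=130: all 2 rows agree on A — 0 pairs.
C=120: violating pairs (2,3), (2,5) — 2 pairs.
C=127: all 2 rows agree on A — 0 pairs.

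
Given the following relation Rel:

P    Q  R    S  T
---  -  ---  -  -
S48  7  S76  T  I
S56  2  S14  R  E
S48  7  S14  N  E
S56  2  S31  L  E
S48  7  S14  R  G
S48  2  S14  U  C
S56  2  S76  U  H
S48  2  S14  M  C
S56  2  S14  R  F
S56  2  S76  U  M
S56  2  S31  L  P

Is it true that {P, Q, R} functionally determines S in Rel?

(P=S48, Q=7, R=S76): 1 row → S = T ✓
(P=S56, Q=2, R=S14): 2 rows → S = R, R ✓
(P=S48, Q=7, R=S14): 2 rows → S takes values {N, R} — violation
(P=S56, Q=2, R=S31): 2 rows → S = L, L ✓
(P=S48, Q=2, R=S14): 2 rows → S takes values {U, M} — violation
(P=S56, Q=2, R=S76): 2 rows → S = U, U ✓
Two rows agree on {P, Q, R} but differ on S, so {P, Q, R} → S does not hold.

No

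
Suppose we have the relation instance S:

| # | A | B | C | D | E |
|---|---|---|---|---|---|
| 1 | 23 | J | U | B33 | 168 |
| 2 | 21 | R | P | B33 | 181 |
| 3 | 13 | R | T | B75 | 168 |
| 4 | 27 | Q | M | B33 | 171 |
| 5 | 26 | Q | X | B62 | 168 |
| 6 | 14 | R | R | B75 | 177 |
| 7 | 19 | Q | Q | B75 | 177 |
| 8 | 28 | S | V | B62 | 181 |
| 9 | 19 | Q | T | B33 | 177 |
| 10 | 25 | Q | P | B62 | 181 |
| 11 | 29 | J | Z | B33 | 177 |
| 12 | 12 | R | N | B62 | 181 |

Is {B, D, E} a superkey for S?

All 12 rows have distinct {B, D, E} values, so {B, D, E} → (all attributes) holds and {B, D, E} is a superkey.

Yes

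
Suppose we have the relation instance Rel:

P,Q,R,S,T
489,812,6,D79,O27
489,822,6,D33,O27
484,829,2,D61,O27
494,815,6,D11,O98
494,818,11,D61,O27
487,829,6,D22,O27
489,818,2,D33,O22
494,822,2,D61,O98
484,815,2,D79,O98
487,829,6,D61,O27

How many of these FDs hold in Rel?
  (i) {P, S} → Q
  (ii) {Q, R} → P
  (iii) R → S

1

(i) {P, S} → Q: (P=489, S=D33): 2 rows → Q takes values {822, 818} — violation; (P=494, S=D61): 2 rows → Q takes values {818, 822} — violation — fails.
(ii) {Q, R} → P: every LHS value maps to a single RHS value — holds.
(iii) R → S: R=6: 5 rows → S takes values {D79, D33, D11, D22, D61} — violation; R=2: 4 rows → S takes values {D61, D33, D79} — violation — fails.
1 of the 3 dependencies holds.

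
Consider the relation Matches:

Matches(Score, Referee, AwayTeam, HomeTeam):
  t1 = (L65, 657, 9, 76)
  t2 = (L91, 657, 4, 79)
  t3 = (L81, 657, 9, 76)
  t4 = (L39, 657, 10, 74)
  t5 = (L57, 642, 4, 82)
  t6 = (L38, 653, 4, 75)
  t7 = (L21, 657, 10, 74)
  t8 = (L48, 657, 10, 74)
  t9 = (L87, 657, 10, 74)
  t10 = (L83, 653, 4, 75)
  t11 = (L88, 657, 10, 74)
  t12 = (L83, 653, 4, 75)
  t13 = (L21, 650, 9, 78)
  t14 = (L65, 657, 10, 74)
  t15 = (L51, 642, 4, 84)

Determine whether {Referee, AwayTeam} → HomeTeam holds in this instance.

(Referee=657, AwayTeam=9): rows 1, 3 → HomeTeam = 76, 76 ✓
(Referee=657, AwayTeam=4): row 2 → HomeTeam = 79 ✓
(Referee=657, AwayTeam=10): rows 4, 7, 8, 9, 11, 14 → HomeTeam = 74, 74, 74, 74, 74, 74 ✓
(Referee=642, AwayTeam=4): rows 5, 15 → HomeTeam takes values {82, 84} — violation
(Referee=653, AwayTeam=4): rows 6, 10, 12 → HomeTeam = 75, 75, 75 ✓
(Referee=650, AwayTeam=9): row 13 → HomeTeam = 78 ✓
Two rows agree on {Referee, AwayTeam} but differ on HomeTeam, so {Referee, AwayTeam} → HomeTeam does not hold.

No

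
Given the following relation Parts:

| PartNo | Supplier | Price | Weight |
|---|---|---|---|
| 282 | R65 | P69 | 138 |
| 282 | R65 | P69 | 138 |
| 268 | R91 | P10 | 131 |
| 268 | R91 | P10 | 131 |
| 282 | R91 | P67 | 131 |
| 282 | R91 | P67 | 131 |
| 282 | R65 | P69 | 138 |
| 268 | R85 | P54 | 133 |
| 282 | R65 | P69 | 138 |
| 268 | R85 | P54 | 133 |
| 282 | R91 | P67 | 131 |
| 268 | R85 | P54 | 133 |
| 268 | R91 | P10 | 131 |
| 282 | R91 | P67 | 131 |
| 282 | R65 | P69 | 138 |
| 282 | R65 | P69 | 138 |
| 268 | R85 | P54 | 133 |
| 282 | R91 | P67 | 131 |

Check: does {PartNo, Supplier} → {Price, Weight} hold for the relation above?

Yes

(PartNo=282, Supplier=R65): 6 rows → {Price,Weight} = (P69, 138), (P69, 138), (P69, 138), (P69, 138), (P69, 138), (P69, 138) ✓
(PartNo=268, Supplier=R91): 3 rows → {Price,Weight} = (P10, 131), (P10, 131), (P10, 131) ✓
(PartNo=282, Supplier=R91): 5 rows → {Price,Weight} = (P67, 131), (P67, 131), (P67, 131), (P67, 131), (P67, 131) ✓
(PartNo=268, Supplier=R85): 4 rows → {Price,Weight} = (P54, 133), (P54, 133), (P54, 133), (P54, 133) ✓
Every {PartNo, Supplier} value is associated with a single {Price, Weight} value, so {PartNo, Supplier} → {Price, Weight} holds.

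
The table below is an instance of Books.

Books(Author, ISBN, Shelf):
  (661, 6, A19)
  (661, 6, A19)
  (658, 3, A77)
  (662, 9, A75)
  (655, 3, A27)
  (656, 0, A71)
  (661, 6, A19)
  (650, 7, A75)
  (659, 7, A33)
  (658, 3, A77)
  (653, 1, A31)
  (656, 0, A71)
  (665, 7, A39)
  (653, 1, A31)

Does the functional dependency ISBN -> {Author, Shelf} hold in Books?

ISBN=6: 3 rows → {Author,Shelf} = (661, A19), (661, A19), (661, A19) ✓
ISBN=3: 3 rows → {Author,Shelf} takes values {(658, A77), (655, A27)} — violation
ISBN=9: 1 row → {Author,Shelf} = (662, A75) ✓
ISBN=0: 2 rows → {Author,Shelf} = (656, A71), (656, A71) ✓
ISBN=7: 3 rows → {Author,Shelf} takes values {(650, A75), (659, A33), (665, A39)} — violation
ISBN=1: 2 rows → {Author,Shelf} = (653, A31), (653, A31) ✓
Two rows agree on ISBN but differ on {Author, Shelf}, so ISBN -> {Author, Shelf} does not hold.

No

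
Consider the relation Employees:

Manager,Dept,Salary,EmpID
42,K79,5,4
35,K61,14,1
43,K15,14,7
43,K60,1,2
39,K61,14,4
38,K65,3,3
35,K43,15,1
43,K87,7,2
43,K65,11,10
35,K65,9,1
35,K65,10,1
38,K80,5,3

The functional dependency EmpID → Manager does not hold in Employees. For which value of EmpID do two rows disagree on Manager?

EmpID=4: 2 rows → Manager takes values {42, 39} — violation
EmpID=1: 4 rows → Manager = 35, 35, 35, 35 ✓
EmpID=7: 1 row → Manager = 43 ✓
EmpID=2: 2 rows → Manager = 43, 43 ✓
EmpID=3: 2 rows → Manager = 38, 38 ✓
EmpID=10: 1 row → Manager = 43 ✓
The only EmpID value with inconsistent Manager is EmpID=4.

4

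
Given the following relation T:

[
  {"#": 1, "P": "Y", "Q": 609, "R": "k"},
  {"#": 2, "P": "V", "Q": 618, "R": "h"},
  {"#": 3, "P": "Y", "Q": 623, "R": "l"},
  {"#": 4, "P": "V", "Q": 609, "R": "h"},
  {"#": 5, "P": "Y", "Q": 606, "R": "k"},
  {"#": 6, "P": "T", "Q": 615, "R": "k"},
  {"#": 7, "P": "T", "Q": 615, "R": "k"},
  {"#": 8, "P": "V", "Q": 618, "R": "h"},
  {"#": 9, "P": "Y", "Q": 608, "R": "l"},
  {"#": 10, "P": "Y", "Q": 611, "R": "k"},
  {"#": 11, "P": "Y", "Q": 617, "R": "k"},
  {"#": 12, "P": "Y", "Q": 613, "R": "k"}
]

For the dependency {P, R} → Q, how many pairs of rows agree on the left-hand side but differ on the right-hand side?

(P=Y, R=k): violating pairs (1,5), (1,10), (1,11), (1,12), (5,10), (5,11), (5,12), (10,11), (10,12), (11,12) — 10 pairs.
(P=V, R=h): violating pairs (2,4), (4,8) — 2 pairs.
(P=Y, R=l): violating pairs (3,9) — 1 pair.
(P=T, R=k): all 2 rows agree on Q — 0 pairs.

13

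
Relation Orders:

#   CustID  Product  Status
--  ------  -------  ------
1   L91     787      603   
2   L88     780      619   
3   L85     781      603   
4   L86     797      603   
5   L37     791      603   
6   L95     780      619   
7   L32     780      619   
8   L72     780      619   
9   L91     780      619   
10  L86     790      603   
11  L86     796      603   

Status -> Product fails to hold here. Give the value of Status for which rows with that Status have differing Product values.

603

Status=603: rows 1, 3, 4, 5, 10, 11 → Product takes values {787, 781, 797, 791, 790, 796} — violation
Status=619: rows 2, 6, 7, 8, 9 → Product = 780, 780, 780, 780, 780 ✓
The only Status value with inconsistent Product is Status=603.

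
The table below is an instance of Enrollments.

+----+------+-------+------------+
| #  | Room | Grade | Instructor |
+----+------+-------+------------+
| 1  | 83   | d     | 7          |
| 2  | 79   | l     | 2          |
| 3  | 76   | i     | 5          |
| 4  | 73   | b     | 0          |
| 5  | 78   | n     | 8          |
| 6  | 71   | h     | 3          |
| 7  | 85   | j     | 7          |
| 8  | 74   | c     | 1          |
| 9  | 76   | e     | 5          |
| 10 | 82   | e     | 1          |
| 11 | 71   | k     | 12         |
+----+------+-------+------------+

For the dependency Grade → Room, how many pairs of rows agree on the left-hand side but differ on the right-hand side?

1

Grade=e: violating pairs (9,10) — 1 pair.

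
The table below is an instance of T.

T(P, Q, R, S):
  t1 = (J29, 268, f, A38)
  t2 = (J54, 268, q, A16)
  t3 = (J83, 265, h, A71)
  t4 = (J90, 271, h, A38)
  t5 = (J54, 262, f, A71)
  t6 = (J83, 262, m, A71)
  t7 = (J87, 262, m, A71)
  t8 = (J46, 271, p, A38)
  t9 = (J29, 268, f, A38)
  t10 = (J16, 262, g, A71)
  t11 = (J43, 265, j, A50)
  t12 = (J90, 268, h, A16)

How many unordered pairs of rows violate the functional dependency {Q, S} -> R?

(Q=268, S=A38): all 2 rows agree on R — 0 pairs.
(Q=268, S=A16): violating pairs (2,12) — 1 pair.
(Q=271, S=A38): violating pairs (4,8) — 1 pair.
(Q=262, S=A71): violating pairs (5,6), (5,7), (5,10), (6,10), (7,10) — 5 pairs.

7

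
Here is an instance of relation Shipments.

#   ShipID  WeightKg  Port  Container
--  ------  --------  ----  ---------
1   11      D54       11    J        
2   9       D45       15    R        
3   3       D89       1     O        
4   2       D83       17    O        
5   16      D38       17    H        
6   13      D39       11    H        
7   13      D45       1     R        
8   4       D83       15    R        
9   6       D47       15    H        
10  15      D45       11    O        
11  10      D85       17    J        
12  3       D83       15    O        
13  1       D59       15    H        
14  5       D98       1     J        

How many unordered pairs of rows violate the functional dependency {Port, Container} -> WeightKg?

2

(Port=15, Container=R): violating pairs (2,8) — 1 pair.
(Port=15, Container=H): violating pairs (9,13) — 1 pair.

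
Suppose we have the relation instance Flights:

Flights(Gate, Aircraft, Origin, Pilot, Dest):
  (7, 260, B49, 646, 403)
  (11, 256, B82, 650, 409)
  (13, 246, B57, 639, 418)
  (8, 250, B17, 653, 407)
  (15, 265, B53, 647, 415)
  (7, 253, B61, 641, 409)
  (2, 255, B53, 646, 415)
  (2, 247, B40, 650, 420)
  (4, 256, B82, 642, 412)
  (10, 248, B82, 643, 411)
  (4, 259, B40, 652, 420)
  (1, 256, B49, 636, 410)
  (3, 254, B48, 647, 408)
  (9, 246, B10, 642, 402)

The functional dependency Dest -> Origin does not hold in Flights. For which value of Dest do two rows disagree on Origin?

409

Dest=403: 1 row → Origin = B49 ✓
Dest=409: 2 rows → Origin takes values {B82, B61} — violation
Dest=418: 1 row → Origin = B57 ✓
Dest=407: 1 row → Origin = B17 ✓
Dest=415: 2 rows → Origin = B53, B53 ✓
Dest=420: 2 rows → Origin = B40, B40 ✓
Dest=412: 1 row → Origin = B82 ✓
Dest=411: 1 row → Origin = B82 ✓
Dest=410: 1 row → Origin = B49 ✓
Dest=408: 1 row → Origin = B48 ✓
Dest=402: 1 row → Origin = B10 ✓
The only Dest value with inconsistent Origin is Dest=409.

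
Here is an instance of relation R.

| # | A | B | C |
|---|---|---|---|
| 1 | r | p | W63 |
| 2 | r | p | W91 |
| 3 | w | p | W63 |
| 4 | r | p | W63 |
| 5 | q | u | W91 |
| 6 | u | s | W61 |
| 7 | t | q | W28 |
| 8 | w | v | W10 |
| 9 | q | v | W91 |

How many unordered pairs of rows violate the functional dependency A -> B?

A=r: all 3 rows agree on B — 0 pairs.
A=w: violating pairs (3,8) — 1 pair.
A=q: violating pairs (5,9) — 1 pair.

2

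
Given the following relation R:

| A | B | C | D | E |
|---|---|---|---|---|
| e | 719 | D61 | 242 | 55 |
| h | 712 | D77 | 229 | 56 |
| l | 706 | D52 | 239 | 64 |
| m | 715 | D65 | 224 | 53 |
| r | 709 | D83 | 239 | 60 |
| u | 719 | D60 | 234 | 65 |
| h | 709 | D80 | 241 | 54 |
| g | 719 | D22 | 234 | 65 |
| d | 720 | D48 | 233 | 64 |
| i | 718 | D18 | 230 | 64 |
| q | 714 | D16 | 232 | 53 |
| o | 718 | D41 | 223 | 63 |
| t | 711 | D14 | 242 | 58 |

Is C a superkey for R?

All 13 rows have distinct C values, so C → (all attributes) holds and C is a superkey.

Yes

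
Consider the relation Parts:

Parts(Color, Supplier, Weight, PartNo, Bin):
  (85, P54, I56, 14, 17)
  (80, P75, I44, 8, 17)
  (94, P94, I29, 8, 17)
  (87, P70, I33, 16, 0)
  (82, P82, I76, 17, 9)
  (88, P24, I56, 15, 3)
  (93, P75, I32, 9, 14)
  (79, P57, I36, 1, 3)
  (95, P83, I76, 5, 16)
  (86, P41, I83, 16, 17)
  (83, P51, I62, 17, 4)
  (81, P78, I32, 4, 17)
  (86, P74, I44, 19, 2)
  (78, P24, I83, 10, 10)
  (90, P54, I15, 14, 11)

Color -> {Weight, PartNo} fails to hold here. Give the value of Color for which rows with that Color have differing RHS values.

86

Color=85: 1 row → {Weight,PartNo} = (I56, 14) ✓
Color=80: 1 row → {Weight,PartNo} = (I44, 8) ✓
Color=94: 1 row → {Weight,PartNo} = (I29, 8) ✓
Color=87: 1 row → {Weight,PartNo} = (I33, 16) ✓
Color=82: 1 row → {Weight,PartNo} = (I76, 17) ✓
Color=88: 1 row → {Weight,PartNo} = (I56, 15) ✓
Color=93: 1 row → {Weight,PartNo} = (I32, 9) ✓
Color=79: 1 row → {Weight,PartNo} = (I36, 1) ✓
Color=95: 1 row → {Weight,PartNo} = (I76, 5) ✓
Color=86: 2 rows → {Weight,PartNo} takes values {(I83, 16), (I44, 19)} — violation
Color=83: 1 row → {Weight,PartNo} = (I62, 17) ✓
Color=81: 1 row → {Weight,PartNo} = (I32, 4) ✓
Color=78: 1 row → {Weight,PartNo} = (I83, 10) ✓
Color=90: 1 row → {Weight,PartNo} = (I15, 14) ✓
The only Color value with inconsistent RHS is Color=86.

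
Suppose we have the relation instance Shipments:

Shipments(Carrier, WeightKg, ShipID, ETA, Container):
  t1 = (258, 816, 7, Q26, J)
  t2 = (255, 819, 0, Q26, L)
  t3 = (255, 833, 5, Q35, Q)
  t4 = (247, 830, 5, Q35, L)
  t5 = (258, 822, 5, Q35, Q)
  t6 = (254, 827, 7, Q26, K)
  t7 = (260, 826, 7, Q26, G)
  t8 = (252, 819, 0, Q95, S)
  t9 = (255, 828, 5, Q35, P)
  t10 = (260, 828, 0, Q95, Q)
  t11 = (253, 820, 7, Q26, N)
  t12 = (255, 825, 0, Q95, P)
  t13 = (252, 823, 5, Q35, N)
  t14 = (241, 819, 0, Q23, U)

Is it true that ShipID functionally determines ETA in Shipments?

No

ShipID=7: rows 1, 6, 7, 11 → ETA = Q26, Q26, Q26, Q26 ✓
ShipID=0: rows 2, 8, 10, 12, 14 → ETA takes values {Q26, Q95, Q23} — violation
ShipID=5: rows 3, 4, 5, 9, 13 → ETA = Q35, Q35, Q35, Q35, Q35 ✓
Two rows agree on ShipID but differ on ETA, so ShipID → ETA does not hold.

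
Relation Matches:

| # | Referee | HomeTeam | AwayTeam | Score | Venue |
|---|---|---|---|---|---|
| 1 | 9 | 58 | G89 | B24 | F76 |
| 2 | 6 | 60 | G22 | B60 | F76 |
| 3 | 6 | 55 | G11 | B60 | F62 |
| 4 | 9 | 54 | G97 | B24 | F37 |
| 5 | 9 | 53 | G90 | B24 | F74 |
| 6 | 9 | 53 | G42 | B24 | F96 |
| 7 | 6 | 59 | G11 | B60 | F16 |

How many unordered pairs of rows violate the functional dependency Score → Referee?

Score=B24: all 4 rows agree on Referee — 0 pairs.
Score=B60: all 3 rows agree on Referee — 0 pairs.

0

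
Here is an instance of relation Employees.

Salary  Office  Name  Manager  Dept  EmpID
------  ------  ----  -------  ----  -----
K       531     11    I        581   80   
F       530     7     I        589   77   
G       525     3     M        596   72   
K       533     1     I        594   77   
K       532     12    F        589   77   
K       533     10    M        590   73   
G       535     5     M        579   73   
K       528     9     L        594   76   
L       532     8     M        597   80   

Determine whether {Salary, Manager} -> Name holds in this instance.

No

(Salary=K, Manager=I): 2 rows → Name takes values {11, 1} — violation
(Salary=F, Manager=I): 1 row → Name = 7 ✓
(Salary=G, Manager=M): 2 rows → Name takes values {3, 5} — violation
(Salary=K, Manager=F): 1 row → Name = 12 ✓
(Salary=K, Manager=M): 1 row → Name = 10 ✓
(Salary=K, Manager=L): 1 row → Name = 9 ✓
(Salary=L, Manager=M): 1 row → Name = 8 ✓
Two rows agree on {Salary, Manager} but differ on Name, so {Salary, Manager} -> Name does not hold.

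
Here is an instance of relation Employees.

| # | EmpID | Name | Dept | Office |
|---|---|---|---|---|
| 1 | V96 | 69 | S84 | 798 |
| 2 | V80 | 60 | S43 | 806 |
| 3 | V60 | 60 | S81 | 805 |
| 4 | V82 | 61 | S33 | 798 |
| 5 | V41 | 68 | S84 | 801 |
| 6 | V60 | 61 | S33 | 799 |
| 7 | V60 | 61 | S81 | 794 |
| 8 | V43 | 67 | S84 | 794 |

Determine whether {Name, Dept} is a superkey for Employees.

No

Rows 4 and 6 have the same {Name, Dept} value (Name=61, Dept=S33) but are distinct tuples, so {Name, Dept} does not determine every attribute — not a superkey.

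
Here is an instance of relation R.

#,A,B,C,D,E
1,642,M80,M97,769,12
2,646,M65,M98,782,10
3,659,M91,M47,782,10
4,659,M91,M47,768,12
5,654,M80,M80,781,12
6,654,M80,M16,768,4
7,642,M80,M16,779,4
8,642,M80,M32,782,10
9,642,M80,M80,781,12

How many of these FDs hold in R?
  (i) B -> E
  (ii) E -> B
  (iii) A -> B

(i) B -> E: B=M80: rows 1, 5, 6, 7, 8, 9 → E takes values {12, 4, 10} — violation; B=M91: rows 3, 4 → E takes values {10, 12} — violation — fails.
(ii) E -> B: E=12: rows 1, 4, 5, 9 → B takes values {M80, M91} — violation; E=10: rows 2, 3, 8 → B takes values {M65, M91, M80} — violation — fails.
(iii) A -> B: every LHS value maps to a single RHS value — holds.
1 of the 3 dependencies holds.

1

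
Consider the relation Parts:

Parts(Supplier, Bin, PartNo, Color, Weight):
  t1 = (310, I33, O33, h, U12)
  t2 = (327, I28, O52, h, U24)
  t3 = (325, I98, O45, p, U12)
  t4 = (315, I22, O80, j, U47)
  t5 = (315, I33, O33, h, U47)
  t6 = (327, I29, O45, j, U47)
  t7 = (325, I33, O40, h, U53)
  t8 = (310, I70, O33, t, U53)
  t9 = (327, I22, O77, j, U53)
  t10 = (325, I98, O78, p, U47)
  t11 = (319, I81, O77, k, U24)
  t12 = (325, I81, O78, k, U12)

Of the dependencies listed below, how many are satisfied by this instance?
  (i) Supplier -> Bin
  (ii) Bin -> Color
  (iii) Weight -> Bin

(i) Supplier -> Bin: Supplier=310: rows 1, 8 → Bin takes values {I33, I70} — violation; Supplier=327: rows 2, 6, 9 → Bin takes values {I28, I29, I22} — violation; Supplier=325: rows 3, 7, 10, 12 → Bin takes values {I98, I33, I81} — violation; Supplier=315: rows 4, 5 → Bin takes values {I22, I33} — violation — fails.
(ii) Bin -> Color: every LHS value maps to a single RHS value — holds.
(iii) Weight -> Bin: Weight=U12: rows 1, 3, 12 → Bin takes values {I33, I98, I81} — violation; Weight=U24: rows 2, 11 → Bin takes values {I28, I81} — violation; Weight=U47: rows 4, 5, 6, 10 → Bin takes values {I22, I33, I29, I98} — violation; Weight=U53: rows 7, 8, 9 → Bin takes values {I33, I70, I22} — violation — fails.
1 of the 3 dependencies holds.

1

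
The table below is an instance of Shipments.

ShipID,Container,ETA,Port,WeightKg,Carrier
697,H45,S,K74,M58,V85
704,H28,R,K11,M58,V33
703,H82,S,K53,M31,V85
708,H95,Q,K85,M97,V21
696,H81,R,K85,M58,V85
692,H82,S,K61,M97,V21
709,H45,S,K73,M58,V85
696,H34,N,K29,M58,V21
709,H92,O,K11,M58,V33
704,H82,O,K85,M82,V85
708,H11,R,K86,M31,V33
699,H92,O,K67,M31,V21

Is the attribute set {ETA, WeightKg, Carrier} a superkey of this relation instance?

Two distinct rows share (ETA=S, WeightKg=M58, Carrier=V85), so {ETA, WeightKg, Carrier} does not determine every attribute — not a superkey.

No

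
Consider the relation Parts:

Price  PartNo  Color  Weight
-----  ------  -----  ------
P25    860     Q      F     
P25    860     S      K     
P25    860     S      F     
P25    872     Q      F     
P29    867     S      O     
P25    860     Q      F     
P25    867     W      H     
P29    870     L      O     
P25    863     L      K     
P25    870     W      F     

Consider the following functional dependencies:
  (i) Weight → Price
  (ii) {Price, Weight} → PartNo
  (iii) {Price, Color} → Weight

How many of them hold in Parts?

(i) Weight → Price: every LHS value maps to a single RHS value — holds.
(ii) {Price, Weight} → PartNo: (Price=P25, Weight=F): 5 rows → PartNo takes values {860, 872, 870} — violation; (Price=P25, Weight=K): 2 rows → PartNo takes values {860, 863} — violation; (Price=P29, Weight=O): 2 rows → PartNo takes values {867, 870} — violation — fails.
(iii) {Price, Color} → Weight: (Price=P25, Color=S): 2 rows → Weight takes values {K, F} — violation; (Price=P25, Color=W): 2 rows → Weight takes values {H, F} — violation — fails.
1 of the 3 dependencies holds.

1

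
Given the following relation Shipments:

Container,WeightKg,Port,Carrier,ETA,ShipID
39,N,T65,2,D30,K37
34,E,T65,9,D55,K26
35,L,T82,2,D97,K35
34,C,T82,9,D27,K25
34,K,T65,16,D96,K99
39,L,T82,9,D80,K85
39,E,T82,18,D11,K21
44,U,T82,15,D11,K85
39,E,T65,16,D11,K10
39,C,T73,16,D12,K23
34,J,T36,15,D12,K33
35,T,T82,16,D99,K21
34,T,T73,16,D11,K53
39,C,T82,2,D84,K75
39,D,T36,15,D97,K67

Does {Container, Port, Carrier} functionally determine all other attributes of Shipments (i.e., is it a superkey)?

Yes

All 15 rows have distinct {Container, Port, Carrier} values, so {Container, Port, Carrier} → (all attributes) holds and {Container, Port, Carrier} is a superkey.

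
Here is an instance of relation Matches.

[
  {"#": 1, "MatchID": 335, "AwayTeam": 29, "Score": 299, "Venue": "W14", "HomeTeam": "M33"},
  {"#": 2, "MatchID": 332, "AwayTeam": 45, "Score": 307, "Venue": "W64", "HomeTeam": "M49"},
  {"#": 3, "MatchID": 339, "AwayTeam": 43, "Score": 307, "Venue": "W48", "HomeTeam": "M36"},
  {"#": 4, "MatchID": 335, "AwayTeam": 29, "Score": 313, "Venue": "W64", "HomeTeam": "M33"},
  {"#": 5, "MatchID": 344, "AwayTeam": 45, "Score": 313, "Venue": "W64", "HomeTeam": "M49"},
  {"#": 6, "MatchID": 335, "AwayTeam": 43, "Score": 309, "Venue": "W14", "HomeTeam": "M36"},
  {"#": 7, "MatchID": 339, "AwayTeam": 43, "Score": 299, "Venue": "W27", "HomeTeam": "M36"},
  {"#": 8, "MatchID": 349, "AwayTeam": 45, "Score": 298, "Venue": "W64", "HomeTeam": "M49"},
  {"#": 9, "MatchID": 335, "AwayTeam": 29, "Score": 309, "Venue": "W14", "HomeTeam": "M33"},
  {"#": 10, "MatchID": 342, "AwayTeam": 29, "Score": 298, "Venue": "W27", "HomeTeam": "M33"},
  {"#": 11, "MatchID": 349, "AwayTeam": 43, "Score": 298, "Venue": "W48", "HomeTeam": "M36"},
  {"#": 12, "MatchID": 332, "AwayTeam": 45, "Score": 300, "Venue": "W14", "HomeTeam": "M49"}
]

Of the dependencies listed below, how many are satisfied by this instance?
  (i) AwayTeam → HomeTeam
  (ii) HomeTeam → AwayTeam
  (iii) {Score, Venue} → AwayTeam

(i) AwayTeam → HomeTeam: every LHS value maps to a single RHS value — holds.
(ii) HomeTeam → AwayTeam: every LHS value maps to a single RHS value — holds.
(iii) {Score, Venue} → AwayTeam: (Score=313, Venue=W64): rows 4, 5 → AwayTeam takes values {29, 45} — violation; (Score=309, Venue=W14): rows 6, 9 → AwayTeam takes values {43, 29} — violation — fails.
2 of the 3 dependencies hold.

2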